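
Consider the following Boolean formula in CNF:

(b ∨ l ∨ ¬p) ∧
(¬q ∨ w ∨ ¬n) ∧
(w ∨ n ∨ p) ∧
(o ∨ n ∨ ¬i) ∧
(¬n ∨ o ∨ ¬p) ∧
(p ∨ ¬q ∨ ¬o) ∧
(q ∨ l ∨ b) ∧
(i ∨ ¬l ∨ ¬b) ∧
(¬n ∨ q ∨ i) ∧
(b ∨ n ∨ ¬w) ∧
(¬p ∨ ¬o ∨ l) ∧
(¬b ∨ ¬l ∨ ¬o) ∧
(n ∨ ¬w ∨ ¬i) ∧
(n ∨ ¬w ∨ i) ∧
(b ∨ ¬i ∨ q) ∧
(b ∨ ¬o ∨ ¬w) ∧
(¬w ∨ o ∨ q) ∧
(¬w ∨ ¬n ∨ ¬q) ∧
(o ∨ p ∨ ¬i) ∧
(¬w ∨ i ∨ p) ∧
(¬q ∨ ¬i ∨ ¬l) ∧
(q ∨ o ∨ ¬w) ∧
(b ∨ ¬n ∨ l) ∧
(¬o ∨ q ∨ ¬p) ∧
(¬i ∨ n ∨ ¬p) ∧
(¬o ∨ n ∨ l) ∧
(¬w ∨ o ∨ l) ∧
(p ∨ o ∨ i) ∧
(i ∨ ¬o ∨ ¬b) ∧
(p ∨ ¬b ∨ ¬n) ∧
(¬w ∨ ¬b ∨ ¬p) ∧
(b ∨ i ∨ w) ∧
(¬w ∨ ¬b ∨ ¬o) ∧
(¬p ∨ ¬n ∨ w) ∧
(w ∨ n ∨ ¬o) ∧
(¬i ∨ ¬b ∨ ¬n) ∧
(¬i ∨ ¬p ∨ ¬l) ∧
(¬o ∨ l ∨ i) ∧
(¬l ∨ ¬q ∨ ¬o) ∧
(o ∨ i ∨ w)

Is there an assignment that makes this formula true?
No

No, the formula is not satisfiable.

No assignment of truth values to the variables can make all 40 clauses true simultaneously.

The formula is UNSAT (unsatisfiable).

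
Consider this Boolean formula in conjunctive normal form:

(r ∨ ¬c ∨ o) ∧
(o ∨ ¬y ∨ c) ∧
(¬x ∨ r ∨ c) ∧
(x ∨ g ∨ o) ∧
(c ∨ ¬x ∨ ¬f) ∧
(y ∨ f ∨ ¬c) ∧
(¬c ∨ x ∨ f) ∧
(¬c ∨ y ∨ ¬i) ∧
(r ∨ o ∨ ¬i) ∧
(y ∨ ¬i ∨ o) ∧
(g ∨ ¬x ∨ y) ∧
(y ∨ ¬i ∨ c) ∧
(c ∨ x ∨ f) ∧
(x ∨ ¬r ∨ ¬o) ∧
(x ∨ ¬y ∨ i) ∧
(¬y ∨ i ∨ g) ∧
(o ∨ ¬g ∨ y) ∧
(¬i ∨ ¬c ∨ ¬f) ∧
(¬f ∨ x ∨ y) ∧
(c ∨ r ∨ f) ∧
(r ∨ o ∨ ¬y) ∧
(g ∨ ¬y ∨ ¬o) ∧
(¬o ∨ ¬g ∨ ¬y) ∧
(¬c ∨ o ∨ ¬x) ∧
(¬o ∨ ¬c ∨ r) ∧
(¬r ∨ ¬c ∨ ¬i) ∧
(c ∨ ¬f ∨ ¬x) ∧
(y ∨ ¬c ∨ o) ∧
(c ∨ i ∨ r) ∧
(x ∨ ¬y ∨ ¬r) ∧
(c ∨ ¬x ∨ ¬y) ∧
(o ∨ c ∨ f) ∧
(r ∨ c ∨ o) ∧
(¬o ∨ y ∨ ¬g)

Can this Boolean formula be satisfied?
No

No, the formula is not satisfiable.

No assignment of truth values to the variables can make all 34 clauses true simultaneously.

The formula is UNSAT (unsatisfiable).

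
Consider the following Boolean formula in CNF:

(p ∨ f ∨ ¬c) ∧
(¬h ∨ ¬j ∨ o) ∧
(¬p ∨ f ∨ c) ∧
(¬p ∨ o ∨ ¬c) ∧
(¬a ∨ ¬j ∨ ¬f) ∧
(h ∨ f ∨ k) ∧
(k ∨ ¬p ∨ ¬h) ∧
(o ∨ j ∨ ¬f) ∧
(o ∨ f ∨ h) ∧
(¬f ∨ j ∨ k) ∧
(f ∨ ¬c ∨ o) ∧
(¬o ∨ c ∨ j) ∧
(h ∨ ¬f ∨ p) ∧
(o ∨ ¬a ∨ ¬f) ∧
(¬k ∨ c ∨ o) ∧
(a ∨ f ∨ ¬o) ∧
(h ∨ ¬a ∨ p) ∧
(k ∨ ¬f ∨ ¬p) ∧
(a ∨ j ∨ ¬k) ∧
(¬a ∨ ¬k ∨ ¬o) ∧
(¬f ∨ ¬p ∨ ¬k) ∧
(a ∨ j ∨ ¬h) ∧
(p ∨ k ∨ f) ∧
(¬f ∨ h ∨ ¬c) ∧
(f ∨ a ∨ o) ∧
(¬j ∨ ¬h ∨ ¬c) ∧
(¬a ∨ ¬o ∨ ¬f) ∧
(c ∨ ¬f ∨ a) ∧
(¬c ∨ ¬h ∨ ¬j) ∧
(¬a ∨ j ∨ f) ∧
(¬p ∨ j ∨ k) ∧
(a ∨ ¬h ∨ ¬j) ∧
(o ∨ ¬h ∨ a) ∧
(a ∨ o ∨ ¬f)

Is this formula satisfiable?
No

No, the formula is not satisfiable.

No assignment of truth values to the variables can make all 34 clauses true simultaneously.

The formula is UNSAT (unsatisfiable).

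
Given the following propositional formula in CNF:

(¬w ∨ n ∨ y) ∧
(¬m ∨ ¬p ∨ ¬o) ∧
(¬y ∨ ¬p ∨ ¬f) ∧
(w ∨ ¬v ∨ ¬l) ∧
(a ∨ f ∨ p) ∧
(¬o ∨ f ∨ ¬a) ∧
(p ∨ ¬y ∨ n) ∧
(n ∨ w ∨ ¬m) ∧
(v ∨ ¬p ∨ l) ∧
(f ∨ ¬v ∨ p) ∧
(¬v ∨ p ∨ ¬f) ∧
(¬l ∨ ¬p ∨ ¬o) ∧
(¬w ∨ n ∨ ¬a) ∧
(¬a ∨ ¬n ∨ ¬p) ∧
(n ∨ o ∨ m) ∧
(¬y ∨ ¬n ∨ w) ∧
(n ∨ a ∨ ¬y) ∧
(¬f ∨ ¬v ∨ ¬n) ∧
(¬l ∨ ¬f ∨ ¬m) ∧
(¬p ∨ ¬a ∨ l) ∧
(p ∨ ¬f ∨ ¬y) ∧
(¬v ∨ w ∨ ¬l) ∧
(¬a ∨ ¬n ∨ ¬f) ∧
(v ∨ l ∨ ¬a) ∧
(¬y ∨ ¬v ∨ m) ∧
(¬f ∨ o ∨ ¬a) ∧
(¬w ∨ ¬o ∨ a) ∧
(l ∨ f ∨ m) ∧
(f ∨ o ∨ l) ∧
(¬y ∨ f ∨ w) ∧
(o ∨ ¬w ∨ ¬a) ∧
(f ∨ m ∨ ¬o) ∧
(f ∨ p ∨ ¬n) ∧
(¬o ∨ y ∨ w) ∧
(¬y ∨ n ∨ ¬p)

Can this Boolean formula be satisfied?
Yes

Yes, the formula is satisfiable.

One satisfying assignment is: v=False, p=False, f=True, l=False, a=False, n=True, w=False, m=False, y=False, o=False

Verification: With this assignment, all 35 clauses evaluate to true.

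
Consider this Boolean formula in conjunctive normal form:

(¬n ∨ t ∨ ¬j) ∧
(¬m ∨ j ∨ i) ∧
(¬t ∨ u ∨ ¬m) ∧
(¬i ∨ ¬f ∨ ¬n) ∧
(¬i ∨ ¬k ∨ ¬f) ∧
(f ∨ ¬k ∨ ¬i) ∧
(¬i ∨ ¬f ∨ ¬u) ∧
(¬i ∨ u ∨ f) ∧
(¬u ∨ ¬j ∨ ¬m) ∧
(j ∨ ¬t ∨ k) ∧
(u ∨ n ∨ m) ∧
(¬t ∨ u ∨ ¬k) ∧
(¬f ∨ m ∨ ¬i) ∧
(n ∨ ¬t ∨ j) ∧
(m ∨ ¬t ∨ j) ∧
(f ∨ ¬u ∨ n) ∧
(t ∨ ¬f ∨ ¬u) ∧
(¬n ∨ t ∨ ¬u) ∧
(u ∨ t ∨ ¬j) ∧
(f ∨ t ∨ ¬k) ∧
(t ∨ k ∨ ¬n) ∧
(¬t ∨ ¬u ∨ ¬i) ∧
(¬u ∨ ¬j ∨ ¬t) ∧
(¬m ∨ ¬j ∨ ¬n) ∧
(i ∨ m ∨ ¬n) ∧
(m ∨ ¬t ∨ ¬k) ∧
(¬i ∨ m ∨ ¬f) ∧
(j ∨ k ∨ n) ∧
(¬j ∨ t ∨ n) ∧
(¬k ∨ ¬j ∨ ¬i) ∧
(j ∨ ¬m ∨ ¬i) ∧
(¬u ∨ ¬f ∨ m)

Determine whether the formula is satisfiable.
No

No, the formula is not satisfiable.

No assignment of truth values to the variables can make all 32 clauses true simultaneously.

The formula is UNSAT (unsatisfiable).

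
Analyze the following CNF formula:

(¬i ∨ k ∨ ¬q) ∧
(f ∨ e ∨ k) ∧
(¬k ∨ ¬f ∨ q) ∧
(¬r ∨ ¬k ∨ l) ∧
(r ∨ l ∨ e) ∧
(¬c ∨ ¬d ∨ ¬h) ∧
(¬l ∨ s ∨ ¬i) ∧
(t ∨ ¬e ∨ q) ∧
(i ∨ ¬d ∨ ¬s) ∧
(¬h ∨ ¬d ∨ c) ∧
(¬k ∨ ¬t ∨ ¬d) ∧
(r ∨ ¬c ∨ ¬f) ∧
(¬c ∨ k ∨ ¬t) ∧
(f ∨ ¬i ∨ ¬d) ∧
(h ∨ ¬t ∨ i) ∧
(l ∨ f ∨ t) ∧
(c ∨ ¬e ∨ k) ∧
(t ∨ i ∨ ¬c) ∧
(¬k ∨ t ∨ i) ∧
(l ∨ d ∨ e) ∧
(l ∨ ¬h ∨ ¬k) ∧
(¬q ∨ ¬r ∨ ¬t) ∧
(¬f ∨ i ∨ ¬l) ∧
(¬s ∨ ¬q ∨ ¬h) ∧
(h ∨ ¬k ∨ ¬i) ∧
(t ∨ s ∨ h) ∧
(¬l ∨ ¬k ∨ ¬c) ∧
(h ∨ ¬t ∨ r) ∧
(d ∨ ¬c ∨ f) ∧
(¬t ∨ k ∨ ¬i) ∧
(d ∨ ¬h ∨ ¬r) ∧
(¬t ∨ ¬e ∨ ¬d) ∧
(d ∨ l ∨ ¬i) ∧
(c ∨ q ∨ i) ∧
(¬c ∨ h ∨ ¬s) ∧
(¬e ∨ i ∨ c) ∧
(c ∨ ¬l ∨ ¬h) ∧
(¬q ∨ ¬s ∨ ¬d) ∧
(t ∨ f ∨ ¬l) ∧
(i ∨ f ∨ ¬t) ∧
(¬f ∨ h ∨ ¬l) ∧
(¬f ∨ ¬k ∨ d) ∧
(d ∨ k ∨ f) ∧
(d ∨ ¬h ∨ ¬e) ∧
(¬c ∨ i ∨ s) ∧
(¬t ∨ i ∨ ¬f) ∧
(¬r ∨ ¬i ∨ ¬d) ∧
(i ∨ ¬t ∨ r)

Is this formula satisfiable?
No

No, the formula is not satisfiable.

No assignment of truth values to the variables can make all 48 clauses true simultaneously.

The formula is UNSAT (unsatisfiable).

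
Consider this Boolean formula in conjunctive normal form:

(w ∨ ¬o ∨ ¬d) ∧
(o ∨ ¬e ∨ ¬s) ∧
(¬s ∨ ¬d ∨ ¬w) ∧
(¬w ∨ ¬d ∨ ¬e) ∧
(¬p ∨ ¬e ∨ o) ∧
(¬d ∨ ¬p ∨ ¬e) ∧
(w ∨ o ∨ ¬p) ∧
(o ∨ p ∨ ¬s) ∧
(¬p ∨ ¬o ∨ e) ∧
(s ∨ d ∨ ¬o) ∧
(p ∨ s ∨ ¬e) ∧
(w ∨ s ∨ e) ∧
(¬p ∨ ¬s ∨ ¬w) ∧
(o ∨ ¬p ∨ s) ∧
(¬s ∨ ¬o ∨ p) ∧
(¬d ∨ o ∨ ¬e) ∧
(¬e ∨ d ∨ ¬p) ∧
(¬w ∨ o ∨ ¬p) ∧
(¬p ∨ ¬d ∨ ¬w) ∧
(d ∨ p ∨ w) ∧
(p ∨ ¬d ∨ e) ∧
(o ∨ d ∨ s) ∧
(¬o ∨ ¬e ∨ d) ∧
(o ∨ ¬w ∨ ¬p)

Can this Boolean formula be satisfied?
No

No, the formula is not satisfiable.

No assignment of truth values to the variables can make all 24 clauses true simultaneously.

The formula is UNSAT (unsatisfiable).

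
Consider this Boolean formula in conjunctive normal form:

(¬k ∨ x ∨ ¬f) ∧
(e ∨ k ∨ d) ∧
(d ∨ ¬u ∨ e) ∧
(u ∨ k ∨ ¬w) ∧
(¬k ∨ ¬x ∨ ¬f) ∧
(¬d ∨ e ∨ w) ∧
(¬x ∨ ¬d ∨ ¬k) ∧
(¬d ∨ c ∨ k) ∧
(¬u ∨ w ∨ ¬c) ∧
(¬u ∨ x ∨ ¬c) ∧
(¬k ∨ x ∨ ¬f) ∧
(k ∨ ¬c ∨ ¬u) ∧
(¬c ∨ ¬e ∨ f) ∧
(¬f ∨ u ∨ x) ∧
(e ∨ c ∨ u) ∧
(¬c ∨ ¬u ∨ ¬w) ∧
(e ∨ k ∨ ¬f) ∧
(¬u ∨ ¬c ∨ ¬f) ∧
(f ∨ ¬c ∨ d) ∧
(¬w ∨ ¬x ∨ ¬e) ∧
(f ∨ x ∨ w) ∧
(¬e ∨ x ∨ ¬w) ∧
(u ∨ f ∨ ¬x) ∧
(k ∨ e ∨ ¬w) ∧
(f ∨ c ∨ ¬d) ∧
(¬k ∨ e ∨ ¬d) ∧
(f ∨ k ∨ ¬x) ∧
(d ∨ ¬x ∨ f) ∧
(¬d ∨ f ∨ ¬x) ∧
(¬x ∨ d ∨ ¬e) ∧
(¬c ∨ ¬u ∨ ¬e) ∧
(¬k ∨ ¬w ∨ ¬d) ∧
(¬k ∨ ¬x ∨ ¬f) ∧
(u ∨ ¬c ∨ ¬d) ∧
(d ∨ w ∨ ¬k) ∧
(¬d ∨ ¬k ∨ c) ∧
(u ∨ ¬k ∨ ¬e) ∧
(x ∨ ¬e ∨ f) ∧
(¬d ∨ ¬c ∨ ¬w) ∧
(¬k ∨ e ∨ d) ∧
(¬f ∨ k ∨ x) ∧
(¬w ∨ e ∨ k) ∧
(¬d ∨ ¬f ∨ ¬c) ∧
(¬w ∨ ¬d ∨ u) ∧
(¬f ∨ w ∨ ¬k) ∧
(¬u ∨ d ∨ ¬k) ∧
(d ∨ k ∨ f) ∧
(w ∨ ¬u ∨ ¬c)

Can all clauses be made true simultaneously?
No

No, the formula is not satisfiable.

No assignment of truth values to the variables can make all 48 clauses true simultaneously.

The formula is UNSAT (unsatisfiable).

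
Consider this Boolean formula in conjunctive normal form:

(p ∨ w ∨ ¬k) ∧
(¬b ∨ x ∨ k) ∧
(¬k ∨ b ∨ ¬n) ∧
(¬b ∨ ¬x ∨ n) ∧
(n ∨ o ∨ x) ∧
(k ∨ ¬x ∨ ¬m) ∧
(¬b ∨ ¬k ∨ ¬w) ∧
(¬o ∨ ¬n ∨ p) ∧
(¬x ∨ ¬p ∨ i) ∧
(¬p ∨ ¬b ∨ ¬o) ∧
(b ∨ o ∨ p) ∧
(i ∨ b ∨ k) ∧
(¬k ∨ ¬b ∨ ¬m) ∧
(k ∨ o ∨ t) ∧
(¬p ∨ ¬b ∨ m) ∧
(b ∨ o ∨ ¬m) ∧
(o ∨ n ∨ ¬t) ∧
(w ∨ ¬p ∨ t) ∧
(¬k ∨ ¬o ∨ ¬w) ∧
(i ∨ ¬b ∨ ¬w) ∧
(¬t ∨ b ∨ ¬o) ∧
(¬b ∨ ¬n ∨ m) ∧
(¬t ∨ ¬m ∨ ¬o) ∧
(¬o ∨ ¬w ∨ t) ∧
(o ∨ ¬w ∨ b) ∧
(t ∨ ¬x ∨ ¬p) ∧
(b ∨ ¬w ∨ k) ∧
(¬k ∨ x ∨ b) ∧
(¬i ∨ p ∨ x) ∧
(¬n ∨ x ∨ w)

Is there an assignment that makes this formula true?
Yes

Yes, the formula is satisfiable.

One satisfying assignment is: n=False, t=False, i=True, x=True, m=False, o=True, k=False, p=False, b=False, w=False

Verification: With this assignment, all 30 clauses evaluate to true.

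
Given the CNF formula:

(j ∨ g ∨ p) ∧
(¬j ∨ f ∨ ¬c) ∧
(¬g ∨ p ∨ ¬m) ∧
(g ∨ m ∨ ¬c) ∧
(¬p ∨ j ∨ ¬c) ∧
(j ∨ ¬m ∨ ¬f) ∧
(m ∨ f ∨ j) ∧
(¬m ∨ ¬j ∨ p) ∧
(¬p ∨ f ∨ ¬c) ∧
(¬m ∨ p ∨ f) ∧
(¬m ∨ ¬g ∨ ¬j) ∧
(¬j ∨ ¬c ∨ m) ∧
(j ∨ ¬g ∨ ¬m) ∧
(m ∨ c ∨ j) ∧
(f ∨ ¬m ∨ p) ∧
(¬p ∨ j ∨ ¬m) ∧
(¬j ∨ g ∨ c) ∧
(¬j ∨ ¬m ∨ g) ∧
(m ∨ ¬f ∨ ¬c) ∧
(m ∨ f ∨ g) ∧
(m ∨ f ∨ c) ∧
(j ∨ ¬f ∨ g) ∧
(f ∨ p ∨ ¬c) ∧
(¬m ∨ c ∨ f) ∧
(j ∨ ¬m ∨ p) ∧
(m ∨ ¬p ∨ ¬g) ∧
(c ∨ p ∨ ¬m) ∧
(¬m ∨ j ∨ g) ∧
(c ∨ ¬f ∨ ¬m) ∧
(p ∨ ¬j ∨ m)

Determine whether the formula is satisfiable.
No

No, the formula is not satisfiable.

No assignment of truth values to the variables can make all 30 clauses true simultaneously.

The formula is UNSAT (unsatisfiable).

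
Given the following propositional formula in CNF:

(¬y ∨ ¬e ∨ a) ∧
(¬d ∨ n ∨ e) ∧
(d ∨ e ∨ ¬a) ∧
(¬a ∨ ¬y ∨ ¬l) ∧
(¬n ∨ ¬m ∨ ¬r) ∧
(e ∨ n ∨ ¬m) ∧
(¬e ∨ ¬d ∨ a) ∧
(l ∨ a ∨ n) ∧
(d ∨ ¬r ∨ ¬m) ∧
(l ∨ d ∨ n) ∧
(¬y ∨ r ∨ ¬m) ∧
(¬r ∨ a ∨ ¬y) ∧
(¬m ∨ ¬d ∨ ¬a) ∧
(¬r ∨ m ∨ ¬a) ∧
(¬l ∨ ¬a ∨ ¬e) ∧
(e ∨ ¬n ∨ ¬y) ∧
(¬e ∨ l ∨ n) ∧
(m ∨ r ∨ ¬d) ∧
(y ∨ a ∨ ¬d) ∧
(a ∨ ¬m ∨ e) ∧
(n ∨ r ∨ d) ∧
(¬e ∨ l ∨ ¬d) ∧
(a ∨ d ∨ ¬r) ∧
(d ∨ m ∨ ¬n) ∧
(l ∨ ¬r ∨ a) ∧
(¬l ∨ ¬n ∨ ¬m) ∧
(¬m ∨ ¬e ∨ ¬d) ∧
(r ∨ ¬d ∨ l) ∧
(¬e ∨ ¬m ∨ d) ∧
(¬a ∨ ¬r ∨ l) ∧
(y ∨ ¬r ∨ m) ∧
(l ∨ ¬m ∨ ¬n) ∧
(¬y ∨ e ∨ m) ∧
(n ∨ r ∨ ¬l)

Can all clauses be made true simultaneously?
No

No, the formula is not satisfiable.

No assignment of truth values to the variables can make all 34 clauses true simultaneously.

The formula is UNSAT (unsatisfiable).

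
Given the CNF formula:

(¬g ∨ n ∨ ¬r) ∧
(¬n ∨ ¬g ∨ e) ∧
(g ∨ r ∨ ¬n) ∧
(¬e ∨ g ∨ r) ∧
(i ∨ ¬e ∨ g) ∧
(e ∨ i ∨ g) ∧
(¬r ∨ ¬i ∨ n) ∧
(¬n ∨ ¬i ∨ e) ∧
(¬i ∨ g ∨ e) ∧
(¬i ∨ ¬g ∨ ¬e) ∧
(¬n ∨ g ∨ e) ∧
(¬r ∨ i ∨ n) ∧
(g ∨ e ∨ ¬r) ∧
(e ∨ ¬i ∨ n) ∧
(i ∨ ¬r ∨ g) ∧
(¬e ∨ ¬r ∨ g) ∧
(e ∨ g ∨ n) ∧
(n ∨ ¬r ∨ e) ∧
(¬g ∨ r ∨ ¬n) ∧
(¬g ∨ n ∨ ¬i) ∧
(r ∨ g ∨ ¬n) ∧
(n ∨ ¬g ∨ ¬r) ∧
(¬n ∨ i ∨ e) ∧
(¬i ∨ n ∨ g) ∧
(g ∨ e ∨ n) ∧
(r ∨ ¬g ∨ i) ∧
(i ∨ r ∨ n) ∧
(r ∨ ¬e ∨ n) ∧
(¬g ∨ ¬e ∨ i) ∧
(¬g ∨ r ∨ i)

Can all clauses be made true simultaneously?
No

No, the formula is not satisfiable.

No assignment of truth values to the variables can make all 30 clauses true simultaneously.

The formula is UNSAT (unsatisfiable).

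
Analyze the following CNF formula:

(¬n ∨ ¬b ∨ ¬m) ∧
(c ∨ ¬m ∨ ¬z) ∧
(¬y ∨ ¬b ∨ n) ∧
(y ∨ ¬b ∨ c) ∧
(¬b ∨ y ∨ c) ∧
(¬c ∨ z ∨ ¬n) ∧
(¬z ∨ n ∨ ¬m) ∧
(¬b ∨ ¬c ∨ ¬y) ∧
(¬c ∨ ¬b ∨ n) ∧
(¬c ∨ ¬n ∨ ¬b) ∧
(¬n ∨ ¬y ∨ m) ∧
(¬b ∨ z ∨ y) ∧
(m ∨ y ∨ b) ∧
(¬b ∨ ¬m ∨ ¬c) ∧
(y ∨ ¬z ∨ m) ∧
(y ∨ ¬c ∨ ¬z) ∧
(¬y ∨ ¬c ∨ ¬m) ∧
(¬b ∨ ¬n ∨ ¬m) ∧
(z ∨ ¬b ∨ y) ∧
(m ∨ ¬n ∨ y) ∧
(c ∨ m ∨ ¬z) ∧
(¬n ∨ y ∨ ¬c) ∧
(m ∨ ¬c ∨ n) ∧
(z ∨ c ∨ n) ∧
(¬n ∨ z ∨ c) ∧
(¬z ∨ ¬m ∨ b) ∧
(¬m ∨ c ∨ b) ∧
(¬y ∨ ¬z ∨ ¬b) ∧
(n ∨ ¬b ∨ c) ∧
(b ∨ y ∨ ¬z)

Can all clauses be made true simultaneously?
Yes

Yes, the formula is satisfiable.

One satisfying assignment is: n=False, m=True, b=False, z=False, y=False, c=True

Verification: With this assignment, all 30 clauses evaluate to true.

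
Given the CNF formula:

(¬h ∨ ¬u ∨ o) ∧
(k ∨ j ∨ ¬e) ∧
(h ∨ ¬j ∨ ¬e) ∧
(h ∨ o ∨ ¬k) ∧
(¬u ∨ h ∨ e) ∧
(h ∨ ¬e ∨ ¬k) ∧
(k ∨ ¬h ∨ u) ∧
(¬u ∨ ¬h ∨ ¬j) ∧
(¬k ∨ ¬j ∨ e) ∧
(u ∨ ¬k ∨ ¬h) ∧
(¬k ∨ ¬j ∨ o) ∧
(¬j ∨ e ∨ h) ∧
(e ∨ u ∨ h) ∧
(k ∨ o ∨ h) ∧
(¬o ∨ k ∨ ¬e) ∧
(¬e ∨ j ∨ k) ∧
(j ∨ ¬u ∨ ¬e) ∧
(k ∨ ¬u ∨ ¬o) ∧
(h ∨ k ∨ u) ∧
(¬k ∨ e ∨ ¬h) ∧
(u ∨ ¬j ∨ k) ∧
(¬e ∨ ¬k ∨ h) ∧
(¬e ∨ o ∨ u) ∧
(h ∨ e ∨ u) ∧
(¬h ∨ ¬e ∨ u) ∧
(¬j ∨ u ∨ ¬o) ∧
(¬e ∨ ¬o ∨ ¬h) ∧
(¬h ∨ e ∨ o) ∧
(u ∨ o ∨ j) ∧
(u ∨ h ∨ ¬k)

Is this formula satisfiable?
No

No, the formula is not satisfiable.

No assignment of truth values to the variables can make all 30 clauses true simultaneously.

The formula is UNSAT (unsatisfiable).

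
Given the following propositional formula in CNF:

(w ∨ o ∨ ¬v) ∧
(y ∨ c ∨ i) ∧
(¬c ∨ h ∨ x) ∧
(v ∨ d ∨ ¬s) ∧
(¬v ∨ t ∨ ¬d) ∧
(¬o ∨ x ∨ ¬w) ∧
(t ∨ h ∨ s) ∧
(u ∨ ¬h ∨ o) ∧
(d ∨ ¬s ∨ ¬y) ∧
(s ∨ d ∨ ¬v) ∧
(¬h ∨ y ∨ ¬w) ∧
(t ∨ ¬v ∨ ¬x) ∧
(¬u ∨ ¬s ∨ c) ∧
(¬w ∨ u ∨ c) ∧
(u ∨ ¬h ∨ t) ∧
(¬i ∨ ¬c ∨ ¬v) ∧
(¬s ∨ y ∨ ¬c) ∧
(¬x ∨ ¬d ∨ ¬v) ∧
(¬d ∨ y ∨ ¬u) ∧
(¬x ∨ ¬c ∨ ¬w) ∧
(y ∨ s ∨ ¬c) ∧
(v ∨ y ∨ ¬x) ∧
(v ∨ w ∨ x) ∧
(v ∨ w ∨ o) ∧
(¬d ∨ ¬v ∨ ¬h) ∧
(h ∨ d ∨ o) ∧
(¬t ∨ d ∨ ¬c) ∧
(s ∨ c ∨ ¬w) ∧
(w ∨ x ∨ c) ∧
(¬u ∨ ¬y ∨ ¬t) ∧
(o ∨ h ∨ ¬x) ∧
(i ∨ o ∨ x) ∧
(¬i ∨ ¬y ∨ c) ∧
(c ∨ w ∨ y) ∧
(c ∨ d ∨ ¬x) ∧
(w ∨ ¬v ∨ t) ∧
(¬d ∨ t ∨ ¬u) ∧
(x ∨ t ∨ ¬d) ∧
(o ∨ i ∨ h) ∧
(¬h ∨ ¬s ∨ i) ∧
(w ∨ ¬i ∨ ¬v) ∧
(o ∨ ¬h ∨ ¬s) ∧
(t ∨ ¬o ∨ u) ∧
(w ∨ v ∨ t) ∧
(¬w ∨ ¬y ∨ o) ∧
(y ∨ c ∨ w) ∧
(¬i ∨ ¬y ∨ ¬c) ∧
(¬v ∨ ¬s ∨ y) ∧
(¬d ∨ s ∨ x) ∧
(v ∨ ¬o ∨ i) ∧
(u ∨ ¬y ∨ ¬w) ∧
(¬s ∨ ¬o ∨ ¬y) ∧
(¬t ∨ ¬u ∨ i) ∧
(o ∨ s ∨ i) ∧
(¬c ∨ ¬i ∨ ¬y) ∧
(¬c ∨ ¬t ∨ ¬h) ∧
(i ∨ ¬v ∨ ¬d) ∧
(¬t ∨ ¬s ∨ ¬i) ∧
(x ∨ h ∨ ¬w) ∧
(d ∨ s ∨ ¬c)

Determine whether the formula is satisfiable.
No

No, the formula is not satisfiable.

No assignment of truth values to the variables can make all 60 clauses true simultaneously.

The formula is UNSAT (unsatisfiable).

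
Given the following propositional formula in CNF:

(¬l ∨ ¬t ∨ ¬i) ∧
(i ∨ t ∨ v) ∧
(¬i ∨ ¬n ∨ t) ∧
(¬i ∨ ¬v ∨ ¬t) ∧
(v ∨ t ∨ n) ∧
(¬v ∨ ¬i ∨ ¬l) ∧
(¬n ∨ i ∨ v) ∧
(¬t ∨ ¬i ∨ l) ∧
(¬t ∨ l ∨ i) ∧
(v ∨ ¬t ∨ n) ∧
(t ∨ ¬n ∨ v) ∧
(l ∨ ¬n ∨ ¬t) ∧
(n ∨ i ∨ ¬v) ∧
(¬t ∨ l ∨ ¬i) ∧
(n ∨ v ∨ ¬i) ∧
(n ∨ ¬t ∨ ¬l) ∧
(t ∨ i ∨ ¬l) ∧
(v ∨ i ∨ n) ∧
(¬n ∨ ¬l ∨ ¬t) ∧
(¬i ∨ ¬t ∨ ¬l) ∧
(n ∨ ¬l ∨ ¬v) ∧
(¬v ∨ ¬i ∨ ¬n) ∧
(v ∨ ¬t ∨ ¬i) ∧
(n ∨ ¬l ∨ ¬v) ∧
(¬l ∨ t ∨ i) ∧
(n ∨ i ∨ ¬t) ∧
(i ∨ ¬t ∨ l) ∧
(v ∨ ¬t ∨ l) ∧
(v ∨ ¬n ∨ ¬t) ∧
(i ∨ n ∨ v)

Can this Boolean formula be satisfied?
Yes

Yes, the formula is satisfiable.

One satisfying assignment is: i=False, t=False, n=True, l=False, v=True

Verification: With this assignment, all 30 clauses evaluate to true.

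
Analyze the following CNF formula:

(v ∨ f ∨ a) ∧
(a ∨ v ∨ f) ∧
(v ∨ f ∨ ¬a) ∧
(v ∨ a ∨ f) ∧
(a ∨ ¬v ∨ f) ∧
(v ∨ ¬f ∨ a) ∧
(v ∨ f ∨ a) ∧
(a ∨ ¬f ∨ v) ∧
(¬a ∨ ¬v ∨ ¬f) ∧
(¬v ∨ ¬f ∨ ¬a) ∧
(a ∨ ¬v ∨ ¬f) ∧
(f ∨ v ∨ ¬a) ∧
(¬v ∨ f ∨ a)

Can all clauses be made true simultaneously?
Yes

Yes, the formula is satisfiable.

One satisfying assignment is: f=True, a=True, v=False

Verification: With this assignment, all 13 clauses evaluate to true.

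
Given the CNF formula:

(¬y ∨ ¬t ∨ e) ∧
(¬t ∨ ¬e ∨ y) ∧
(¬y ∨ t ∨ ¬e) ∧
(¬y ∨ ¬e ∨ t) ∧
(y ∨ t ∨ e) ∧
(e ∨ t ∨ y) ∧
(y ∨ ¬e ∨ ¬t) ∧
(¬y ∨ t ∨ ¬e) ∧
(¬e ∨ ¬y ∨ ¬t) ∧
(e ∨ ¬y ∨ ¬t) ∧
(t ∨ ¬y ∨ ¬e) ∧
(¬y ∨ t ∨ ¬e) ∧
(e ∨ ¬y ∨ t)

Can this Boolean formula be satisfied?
Yes

Yes, the formula is satisfiable.

One satisfying assignment is: t=True, e=False, y=False

Verification: With this assignment, all 13 clauses evaluate to true.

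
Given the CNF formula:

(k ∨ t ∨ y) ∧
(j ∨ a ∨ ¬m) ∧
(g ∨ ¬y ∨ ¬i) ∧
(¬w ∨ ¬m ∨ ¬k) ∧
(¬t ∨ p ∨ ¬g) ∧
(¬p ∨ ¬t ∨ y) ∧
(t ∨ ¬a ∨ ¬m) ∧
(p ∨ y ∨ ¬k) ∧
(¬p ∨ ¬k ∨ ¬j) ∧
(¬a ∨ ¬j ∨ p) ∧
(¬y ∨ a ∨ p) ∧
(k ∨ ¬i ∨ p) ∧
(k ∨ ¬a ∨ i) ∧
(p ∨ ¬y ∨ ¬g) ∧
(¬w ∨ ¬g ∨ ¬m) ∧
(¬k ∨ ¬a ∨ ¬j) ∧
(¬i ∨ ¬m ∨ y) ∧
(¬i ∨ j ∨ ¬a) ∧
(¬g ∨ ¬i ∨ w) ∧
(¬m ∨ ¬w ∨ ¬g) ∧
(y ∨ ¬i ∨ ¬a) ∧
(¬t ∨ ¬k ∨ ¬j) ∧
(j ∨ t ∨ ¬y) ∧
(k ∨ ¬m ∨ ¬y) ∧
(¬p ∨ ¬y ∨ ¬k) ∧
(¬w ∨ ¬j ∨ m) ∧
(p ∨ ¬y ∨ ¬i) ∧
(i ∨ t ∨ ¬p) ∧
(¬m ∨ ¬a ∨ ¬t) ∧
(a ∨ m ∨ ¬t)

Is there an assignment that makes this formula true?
Yes

Yes, the formula is satisfiable.

One satisfying assignment is: m=False, t=True, g=False, w=False, i=False, j=False, p=False, y=True, k=True, a=True

Verification: With this assignment, all 30 clauses evaluate to true.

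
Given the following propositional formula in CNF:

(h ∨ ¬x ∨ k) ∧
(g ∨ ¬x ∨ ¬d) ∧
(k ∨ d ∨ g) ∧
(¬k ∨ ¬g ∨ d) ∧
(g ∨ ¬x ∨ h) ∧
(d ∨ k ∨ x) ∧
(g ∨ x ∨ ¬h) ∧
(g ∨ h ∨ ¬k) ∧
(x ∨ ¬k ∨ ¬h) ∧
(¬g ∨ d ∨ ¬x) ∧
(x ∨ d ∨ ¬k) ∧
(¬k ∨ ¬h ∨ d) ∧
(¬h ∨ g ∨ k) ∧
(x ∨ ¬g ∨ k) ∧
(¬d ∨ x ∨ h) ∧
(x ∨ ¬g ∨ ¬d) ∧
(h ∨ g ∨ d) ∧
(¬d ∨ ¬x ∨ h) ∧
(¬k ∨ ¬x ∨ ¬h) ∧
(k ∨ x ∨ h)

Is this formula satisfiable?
Yes

Yes, the formula is satisfiable.

One satisfying assignment is: g=True, h=True, d=True, k=False, x=True

Verification: With this assignment, all 20 clauses evaluate to true.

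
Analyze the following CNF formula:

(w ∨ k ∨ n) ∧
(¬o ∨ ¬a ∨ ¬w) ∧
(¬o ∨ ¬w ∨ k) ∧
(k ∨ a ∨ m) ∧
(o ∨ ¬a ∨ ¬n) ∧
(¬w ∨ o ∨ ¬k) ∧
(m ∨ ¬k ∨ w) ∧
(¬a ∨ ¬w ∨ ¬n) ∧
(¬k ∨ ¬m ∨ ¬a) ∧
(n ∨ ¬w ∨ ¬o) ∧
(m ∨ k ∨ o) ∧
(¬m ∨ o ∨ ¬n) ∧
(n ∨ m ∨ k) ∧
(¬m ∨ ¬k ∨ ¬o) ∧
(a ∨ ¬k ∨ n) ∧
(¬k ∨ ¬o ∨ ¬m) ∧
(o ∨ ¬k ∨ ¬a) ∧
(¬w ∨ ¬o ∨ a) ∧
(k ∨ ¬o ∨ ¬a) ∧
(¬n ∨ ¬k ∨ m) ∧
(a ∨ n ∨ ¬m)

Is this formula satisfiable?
Yes

Yes, the formula is satisfiable.

One satisfying assignment is: k=False, n=True, w=False, a=False, o=True, m=True

Verification: With this assignment, all 21 clauses evaluate to true.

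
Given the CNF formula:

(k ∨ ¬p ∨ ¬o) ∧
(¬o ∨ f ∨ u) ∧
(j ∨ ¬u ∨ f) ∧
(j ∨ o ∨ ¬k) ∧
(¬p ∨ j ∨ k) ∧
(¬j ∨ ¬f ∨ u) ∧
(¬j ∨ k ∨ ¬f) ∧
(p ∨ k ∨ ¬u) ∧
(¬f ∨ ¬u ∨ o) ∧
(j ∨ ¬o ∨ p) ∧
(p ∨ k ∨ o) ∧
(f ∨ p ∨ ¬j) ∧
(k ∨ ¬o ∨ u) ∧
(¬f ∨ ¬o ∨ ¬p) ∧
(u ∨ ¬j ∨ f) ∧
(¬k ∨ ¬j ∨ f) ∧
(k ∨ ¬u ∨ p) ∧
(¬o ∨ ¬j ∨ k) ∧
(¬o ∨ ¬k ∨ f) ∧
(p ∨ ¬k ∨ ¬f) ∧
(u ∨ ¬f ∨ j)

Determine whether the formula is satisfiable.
Yes

Yes, the formula is satisfiable.

One satisfying assignment is: u=True, p=True, j=True, k=False, o=False, f=False

Verification: With this assignment, all 21 clauses evaluate to true.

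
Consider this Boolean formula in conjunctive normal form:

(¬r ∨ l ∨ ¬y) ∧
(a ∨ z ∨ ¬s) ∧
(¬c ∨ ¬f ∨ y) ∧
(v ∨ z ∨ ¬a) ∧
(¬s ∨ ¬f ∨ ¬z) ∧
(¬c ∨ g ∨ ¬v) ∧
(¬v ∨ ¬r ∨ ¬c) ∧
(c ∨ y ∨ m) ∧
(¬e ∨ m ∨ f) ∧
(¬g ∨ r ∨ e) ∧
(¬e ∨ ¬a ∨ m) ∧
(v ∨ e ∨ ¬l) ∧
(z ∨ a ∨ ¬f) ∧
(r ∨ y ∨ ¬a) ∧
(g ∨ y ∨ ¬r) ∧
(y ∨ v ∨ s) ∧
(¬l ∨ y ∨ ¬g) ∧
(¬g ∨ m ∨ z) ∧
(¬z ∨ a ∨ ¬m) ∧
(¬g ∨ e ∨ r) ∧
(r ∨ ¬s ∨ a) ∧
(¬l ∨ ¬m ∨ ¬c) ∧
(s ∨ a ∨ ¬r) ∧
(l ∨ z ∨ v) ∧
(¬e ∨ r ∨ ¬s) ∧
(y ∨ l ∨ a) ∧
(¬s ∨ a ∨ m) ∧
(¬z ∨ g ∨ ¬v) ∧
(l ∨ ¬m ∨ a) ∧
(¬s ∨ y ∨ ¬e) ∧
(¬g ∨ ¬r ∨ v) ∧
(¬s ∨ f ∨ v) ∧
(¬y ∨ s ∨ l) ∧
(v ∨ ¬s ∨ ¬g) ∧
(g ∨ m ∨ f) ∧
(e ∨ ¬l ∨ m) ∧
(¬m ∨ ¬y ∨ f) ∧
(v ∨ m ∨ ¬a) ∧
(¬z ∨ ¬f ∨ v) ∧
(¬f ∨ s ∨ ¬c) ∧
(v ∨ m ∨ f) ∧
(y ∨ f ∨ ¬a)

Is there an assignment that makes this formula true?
Yes

Yes, the formula is satisfiable.

One satisfying assignment is: f=True, s=True, c=False, l=False, e=False, a=True, z=False, y=True, v=True, g=False, r=False, m=False

Verification: With this assignment, all 42 clauses evaluate to true.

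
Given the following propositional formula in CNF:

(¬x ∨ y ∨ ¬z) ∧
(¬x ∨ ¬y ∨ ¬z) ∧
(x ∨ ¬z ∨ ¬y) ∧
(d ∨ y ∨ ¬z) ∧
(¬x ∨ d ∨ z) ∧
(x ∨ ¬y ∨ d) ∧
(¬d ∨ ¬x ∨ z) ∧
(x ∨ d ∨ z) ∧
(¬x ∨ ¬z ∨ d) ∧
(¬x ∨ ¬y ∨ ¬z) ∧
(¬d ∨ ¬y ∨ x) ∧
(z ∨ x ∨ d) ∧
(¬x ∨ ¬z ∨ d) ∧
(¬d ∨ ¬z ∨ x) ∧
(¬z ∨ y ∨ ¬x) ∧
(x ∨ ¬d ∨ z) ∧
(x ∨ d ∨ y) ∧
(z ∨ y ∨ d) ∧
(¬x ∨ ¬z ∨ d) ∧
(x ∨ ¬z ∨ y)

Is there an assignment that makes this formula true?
No

No, the formula is not satisfiable.

No assignment of truth values to the variables can make all 20 clauses true simultaneously.

The formula is UNSAT (unsatisfiable).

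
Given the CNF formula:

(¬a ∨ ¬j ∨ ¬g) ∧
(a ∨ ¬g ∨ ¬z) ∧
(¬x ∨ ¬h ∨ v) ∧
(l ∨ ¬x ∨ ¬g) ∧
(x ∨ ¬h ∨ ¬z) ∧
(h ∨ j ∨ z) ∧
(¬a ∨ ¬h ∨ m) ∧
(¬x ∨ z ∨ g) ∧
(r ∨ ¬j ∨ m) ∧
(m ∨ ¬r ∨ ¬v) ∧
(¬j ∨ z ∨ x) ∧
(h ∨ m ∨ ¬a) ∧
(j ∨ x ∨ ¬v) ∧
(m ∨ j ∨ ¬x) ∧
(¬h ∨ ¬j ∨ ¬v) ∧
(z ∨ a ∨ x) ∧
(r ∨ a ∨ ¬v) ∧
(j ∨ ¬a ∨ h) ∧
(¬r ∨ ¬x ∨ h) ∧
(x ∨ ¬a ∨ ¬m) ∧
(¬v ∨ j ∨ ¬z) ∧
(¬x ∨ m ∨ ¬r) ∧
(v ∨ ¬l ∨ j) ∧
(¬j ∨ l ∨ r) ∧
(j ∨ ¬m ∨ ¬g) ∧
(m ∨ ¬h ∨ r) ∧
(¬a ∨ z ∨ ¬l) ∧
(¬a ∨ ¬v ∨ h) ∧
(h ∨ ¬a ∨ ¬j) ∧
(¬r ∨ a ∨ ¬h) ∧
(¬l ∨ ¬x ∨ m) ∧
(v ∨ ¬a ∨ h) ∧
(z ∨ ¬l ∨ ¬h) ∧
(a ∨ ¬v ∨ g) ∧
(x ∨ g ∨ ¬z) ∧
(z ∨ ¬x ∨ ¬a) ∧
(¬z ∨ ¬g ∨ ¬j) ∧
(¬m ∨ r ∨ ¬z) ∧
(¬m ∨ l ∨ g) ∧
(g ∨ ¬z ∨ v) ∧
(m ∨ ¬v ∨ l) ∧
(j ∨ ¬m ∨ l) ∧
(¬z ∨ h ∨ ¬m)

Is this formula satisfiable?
Yes

Yes, the formula is satisfiable.

One satisfying assignment is: m=True, r=False, z=False, l=True, g=True, j=True, v=False, h=False, x=True, a=False

Verification: With this assignment, all 43 clauses evaluate to true.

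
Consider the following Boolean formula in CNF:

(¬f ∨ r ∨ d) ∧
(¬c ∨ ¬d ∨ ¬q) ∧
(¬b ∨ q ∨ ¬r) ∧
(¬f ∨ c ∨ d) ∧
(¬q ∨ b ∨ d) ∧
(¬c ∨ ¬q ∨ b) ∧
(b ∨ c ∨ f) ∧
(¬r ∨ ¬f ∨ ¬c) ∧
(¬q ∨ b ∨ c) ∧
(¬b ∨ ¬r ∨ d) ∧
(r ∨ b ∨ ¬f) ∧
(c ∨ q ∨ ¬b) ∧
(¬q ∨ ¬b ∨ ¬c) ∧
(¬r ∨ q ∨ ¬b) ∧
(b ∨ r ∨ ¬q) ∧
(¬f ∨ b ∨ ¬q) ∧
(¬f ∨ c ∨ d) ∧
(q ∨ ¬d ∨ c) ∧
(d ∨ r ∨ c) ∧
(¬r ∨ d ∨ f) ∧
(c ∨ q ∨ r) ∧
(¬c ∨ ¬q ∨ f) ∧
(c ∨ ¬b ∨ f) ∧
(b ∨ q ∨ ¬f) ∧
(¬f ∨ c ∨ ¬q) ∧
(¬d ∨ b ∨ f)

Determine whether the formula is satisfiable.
Yes

Yes, the formula is satisfiable.

One satisfying assignment is: r=False, q=False, c=True, d=False, b=False, f=False

Verification: With this assignment, all 26 clauses evaluate to true.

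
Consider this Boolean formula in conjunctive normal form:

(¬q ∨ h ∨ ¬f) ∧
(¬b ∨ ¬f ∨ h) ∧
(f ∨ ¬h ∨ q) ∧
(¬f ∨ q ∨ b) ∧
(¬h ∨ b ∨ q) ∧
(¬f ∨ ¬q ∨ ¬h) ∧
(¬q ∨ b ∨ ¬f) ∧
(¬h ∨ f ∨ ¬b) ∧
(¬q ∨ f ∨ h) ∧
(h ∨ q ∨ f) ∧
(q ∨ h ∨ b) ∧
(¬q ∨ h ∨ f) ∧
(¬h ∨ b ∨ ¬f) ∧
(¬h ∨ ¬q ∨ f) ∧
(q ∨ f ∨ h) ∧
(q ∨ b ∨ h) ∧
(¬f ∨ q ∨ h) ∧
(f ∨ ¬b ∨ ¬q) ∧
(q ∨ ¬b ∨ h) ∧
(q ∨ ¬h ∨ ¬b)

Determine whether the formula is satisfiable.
No

No, the formula is not satisfiable.

No assignment of truth values to the variables can make all 20 clauses true simultaneously.

The formula is UNSAT (unsatisfiable).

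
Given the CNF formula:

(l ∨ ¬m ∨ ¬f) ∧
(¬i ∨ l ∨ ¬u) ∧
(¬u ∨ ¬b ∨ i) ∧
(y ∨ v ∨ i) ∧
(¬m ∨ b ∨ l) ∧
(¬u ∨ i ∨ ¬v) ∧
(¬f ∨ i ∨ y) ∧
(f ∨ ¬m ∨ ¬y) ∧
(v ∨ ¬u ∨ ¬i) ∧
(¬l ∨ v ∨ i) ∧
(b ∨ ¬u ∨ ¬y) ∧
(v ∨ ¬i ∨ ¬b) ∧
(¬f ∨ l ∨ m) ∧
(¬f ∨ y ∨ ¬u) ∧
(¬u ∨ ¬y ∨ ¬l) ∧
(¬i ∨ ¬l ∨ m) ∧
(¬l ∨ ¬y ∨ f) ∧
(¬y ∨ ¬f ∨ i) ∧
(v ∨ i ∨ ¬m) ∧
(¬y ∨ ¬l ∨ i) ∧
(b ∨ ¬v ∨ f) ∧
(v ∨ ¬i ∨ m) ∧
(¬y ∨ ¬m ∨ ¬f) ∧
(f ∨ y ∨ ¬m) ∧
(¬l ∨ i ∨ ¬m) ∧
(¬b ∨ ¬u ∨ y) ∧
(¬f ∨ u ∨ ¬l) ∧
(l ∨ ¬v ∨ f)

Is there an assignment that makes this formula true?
Yes

Yes, the formula is satisfiable.

One satisfying assignment is: u=False, i=False, f=False, v=False, m=False, l=False, b=False, y=True

Verification: With this assignment, all 28 clauses evaluate to true.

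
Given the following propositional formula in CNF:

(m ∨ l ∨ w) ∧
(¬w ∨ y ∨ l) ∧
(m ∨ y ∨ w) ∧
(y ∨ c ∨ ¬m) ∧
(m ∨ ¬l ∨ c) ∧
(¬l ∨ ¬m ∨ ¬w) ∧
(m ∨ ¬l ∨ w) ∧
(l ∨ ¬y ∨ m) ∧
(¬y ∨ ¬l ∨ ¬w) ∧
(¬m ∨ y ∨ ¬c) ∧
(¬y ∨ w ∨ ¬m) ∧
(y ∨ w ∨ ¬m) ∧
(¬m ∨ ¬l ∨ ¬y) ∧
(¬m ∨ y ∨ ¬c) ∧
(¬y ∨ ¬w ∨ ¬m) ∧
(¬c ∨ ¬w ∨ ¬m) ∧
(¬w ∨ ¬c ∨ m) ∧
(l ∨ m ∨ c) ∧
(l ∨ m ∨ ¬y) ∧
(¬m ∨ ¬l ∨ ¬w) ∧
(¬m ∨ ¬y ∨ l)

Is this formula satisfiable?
No

No, the formula is not satisfiable.

No assignment of truth values to the variables can make all 21 clauses true simultaneously.

The formula is UNSAT (unsatisfiable).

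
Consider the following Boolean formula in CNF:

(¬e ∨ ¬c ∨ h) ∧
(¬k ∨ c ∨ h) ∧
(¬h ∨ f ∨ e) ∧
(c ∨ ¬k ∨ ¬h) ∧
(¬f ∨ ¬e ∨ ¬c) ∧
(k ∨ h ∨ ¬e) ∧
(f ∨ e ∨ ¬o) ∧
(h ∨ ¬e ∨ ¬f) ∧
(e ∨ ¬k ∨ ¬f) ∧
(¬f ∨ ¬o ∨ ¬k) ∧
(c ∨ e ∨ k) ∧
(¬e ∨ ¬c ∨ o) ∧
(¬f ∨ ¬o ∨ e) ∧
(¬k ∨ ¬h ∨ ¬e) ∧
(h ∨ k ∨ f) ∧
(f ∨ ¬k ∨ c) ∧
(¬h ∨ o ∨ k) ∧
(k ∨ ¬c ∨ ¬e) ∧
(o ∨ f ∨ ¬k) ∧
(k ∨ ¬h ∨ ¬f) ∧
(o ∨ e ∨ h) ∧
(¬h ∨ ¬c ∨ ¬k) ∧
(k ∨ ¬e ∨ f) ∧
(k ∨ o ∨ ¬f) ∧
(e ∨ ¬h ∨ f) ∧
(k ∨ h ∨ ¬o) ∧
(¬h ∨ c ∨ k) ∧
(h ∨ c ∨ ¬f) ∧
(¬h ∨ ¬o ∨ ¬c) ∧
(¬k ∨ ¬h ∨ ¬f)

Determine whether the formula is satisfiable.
No

No, the formula is not satisfiable.

No assignment of truth values to the variables can make all 30 clauses true simultaneously.

The formula is UNSAT (unsatisfiable).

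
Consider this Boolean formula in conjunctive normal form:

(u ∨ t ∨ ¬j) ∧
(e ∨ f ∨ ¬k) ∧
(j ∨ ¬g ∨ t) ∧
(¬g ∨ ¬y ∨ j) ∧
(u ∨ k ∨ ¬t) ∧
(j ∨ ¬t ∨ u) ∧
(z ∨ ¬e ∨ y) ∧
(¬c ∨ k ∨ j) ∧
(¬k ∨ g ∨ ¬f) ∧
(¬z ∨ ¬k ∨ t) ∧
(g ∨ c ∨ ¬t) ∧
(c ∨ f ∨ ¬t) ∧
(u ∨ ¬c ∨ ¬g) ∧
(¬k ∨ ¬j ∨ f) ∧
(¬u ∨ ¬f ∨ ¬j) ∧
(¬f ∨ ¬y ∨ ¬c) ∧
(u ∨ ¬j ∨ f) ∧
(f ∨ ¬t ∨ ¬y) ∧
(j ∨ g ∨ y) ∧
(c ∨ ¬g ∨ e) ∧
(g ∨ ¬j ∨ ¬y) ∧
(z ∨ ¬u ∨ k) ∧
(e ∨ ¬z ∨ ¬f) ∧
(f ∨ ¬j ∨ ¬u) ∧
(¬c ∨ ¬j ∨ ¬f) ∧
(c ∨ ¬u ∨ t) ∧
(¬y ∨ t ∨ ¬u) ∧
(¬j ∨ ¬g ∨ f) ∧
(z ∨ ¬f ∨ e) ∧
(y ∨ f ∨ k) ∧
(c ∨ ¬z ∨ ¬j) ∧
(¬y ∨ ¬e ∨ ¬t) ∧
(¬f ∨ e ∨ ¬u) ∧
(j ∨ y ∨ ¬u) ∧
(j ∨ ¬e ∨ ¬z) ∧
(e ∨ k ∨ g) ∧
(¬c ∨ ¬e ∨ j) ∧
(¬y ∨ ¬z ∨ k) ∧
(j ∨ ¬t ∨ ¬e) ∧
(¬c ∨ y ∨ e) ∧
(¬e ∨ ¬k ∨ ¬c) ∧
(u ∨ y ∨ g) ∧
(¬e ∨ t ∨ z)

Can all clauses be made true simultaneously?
No

No, the formula is not satisfiable.

No assignment of truth values to the variables can make all 43 clauses true simultaneously.

The formula is UNSAT (unsatisfiable).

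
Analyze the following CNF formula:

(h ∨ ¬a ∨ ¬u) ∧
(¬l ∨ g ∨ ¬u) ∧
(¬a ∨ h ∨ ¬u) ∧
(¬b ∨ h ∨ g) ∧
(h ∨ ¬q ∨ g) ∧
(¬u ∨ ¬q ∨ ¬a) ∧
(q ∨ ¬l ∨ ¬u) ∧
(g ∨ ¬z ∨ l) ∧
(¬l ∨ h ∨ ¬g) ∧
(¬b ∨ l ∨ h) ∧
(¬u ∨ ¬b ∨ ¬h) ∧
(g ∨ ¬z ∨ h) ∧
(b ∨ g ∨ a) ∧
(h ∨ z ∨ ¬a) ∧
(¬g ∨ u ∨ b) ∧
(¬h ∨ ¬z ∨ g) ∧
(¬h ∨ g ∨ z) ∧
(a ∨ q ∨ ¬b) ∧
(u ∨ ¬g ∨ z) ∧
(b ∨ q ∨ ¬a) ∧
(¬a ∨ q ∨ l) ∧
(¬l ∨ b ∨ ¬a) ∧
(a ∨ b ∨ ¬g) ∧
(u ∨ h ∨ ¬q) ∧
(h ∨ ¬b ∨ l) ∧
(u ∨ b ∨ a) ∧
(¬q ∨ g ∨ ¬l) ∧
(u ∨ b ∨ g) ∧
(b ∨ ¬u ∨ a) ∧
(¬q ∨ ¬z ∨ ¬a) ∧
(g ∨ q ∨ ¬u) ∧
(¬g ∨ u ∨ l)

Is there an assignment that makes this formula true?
Yes

Yes, the formula is satisfiable.

One satisfying assignment is: q=False, b=True, g=True, a=True, h=True, z=True, l=True, u=False

Verification: With this assignment, all 32 clauses evaluate to true.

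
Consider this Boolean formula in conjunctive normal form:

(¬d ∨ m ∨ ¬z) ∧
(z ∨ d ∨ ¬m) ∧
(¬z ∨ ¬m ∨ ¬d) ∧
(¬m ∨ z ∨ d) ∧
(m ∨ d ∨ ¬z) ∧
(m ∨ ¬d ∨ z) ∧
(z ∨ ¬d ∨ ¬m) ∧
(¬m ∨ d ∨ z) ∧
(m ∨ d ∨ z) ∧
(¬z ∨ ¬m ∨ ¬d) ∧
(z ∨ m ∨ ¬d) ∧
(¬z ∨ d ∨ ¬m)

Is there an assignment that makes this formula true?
No

No, the formula is not satisfiable.

No assignment of truth values to the variables can make all 12 clauses true simultaneously.

The formula is UNSAT (unsatisfiable).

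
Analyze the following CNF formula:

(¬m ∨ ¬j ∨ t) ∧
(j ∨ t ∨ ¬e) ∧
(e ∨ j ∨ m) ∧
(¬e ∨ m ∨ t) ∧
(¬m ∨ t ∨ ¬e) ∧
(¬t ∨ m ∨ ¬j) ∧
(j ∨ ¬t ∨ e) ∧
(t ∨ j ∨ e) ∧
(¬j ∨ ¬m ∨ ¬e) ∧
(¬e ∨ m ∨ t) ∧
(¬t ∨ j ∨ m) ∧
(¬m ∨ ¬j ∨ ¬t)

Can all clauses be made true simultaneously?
Yes

Yes, the formula is satisfiable.

One satisfying assignment is: e=False, m=False, j=True, t=False

Verification: With this assignment, all 12 clauses evaluate to true.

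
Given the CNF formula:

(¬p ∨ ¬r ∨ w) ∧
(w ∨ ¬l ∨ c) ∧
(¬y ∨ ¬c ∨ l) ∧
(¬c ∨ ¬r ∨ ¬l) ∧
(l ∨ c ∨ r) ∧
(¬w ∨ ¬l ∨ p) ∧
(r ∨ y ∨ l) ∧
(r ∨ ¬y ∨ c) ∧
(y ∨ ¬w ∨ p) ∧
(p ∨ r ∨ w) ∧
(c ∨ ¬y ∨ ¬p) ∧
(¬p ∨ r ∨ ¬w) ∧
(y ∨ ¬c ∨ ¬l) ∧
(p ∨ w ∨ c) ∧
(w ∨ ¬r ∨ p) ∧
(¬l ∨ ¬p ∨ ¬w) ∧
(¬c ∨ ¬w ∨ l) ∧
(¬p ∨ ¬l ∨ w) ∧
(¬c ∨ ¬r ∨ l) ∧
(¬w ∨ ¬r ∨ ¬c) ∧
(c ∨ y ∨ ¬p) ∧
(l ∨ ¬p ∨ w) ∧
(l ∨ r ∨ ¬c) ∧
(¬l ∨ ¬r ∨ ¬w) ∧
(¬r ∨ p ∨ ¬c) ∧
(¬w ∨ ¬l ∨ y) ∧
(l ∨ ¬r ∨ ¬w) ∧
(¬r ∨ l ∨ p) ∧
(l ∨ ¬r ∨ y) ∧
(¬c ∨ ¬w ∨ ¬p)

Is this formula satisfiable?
No

No, the formula is not satisfiable.

No assignment of truth values to the variables can make all 30 clauses true simultaneously.

The formula is UNSAT (unsatisfiable).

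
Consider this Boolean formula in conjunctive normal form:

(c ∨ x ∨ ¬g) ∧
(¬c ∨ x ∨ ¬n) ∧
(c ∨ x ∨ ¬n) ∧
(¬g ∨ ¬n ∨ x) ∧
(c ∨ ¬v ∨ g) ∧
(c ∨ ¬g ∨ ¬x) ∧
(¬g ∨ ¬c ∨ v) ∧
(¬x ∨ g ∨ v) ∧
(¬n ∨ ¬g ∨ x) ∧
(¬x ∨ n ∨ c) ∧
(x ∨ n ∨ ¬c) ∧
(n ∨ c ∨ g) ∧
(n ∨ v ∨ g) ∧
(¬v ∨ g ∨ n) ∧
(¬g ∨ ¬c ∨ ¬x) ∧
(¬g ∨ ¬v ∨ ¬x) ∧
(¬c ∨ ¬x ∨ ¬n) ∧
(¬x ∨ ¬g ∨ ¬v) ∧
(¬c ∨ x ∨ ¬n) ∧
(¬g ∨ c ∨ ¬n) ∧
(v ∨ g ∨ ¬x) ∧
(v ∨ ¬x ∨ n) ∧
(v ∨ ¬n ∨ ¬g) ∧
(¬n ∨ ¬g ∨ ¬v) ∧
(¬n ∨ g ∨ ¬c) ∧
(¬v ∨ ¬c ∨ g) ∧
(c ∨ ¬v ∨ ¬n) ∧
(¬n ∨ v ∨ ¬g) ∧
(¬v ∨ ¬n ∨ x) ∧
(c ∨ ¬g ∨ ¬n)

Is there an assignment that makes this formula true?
No

No, the formula is not satisfiable.

No assignment of truth values to the variables can make all 30 clauses true simultaneously.

The formula is UNSAT (unsatisfiable).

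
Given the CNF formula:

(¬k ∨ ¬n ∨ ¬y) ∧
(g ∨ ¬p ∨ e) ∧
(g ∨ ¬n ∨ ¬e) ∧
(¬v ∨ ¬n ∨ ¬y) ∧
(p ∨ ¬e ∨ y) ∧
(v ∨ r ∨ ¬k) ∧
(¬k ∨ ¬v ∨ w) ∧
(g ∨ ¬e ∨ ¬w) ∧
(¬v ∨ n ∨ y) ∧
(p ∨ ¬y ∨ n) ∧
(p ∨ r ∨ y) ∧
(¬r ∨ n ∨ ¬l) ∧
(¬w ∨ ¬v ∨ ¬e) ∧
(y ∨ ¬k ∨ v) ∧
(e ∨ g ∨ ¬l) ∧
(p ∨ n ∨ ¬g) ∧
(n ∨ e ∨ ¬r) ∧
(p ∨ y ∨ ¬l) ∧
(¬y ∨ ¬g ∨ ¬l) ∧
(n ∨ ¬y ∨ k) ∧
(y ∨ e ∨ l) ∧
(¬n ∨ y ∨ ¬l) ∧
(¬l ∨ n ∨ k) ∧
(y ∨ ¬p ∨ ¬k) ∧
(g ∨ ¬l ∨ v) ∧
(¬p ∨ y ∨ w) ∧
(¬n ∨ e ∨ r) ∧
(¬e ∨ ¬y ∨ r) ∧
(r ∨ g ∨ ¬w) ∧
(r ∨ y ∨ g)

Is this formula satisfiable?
Yes

Yes, the formula is satisfiable.

One satisfying assignment is: e=False, v=True, k=True, p=True, n=False, y=True, g=True, l=False, r=False, w=True

Verification: With this assignment, all 30 clauses evaluate to true.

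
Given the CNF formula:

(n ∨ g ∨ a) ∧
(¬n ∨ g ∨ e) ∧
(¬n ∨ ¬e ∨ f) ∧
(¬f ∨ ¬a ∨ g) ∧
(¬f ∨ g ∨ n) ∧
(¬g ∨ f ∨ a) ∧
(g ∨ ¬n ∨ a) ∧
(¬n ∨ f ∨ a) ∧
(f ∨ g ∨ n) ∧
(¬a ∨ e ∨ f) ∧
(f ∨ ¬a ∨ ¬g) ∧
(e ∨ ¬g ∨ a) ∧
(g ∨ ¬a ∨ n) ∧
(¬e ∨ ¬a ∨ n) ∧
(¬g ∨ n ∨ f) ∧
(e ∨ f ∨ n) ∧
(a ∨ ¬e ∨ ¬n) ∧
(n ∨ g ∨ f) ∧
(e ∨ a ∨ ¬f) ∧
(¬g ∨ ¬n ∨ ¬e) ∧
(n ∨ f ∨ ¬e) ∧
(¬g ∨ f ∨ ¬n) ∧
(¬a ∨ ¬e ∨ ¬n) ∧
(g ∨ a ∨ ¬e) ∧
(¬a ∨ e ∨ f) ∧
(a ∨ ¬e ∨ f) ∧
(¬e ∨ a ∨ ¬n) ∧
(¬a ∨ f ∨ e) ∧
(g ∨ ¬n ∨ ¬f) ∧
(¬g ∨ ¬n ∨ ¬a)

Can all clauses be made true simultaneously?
Yes

Yes, the formula is satisfiable.

One satisfying assignment is: g=True, e=True, n=False, a=False, f=True

Verification: With this assignment, all 30 clauses evaluate to true.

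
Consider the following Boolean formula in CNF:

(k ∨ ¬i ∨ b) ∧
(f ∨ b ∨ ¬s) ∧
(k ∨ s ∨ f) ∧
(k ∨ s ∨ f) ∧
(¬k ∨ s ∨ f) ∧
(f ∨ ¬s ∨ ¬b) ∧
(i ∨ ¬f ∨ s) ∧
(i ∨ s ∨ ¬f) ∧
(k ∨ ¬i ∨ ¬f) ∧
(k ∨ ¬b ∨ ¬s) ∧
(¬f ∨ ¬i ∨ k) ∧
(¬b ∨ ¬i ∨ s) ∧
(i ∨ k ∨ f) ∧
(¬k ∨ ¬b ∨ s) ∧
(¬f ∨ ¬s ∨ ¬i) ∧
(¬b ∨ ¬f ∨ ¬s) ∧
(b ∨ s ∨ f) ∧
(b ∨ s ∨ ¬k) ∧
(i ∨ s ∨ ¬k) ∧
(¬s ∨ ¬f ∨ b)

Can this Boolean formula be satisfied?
No

No, the formula is not satisfiable.

No assignment of truth values to the variables can make all 20 clauses true simultaneously.

The formula is UNSAT (unsatisfiable).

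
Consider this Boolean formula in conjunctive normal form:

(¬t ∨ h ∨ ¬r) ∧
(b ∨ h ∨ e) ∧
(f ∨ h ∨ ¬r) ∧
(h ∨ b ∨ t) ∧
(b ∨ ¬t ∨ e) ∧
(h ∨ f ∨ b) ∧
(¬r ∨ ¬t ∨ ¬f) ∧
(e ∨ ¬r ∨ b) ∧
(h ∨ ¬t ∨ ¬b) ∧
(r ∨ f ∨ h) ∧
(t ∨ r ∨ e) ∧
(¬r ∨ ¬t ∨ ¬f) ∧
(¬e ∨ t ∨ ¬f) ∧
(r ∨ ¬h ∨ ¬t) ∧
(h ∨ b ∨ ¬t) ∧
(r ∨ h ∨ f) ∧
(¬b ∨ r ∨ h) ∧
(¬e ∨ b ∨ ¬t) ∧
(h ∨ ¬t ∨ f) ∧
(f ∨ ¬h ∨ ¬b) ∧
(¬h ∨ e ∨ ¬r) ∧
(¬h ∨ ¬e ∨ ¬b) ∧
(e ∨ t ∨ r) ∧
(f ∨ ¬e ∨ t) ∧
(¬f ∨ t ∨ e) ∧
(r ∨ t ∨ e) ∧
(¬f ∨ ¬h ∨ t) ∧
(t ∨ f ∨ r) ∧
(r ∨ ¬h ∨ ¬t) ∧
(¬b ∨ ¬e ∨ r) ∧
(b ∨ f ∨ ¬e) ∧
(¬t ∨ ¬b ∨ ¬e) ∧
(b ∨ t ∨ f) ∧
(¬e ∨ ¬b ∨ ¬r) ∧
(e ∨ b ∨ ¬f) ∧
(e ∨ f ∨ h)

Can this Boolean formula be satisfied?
No

No, the formula is not satisfiable.

No assignment of truth values to the variables can make all 36 clauses true simultaneously.

The formula is UNSAT (unsatisfiable).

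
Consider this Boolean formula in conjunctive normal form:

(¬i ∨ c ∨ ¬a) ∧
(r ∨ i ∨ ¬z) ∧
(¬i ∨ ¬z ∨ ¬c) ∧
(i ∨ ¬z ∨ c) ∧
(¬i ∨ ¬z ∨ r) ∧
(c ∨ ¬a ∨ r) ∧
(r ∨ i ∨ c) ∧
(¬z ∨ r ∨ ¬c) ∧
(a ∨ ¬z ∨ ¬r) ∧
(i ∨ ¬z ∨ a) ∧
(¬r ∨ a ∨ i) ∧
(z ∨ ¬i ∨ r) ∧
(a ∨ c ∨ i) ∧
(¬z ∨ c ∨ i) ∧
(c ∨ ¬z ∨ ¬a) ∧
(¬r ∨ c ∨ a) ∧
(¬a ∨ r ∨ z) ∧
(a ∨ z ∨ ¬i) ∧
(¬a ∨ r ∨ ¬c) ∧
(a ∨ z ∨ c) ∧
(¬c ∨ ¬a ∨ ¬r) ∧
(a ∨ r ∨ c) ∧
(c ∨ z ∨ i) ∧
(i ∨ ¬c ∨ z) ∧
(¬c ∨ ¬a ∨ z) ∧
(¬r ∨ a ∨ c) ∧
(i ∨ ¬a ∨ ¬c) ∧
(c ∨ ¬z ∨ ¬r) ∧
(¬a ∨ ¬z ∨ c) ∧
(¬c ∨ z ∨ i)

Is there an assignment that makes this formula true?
No

No, the formula is not satisfiable.

No assignment of truth values to the variables can make all 30 clauses true simultaneously.

The formula is UNSAT (unsatisfiable).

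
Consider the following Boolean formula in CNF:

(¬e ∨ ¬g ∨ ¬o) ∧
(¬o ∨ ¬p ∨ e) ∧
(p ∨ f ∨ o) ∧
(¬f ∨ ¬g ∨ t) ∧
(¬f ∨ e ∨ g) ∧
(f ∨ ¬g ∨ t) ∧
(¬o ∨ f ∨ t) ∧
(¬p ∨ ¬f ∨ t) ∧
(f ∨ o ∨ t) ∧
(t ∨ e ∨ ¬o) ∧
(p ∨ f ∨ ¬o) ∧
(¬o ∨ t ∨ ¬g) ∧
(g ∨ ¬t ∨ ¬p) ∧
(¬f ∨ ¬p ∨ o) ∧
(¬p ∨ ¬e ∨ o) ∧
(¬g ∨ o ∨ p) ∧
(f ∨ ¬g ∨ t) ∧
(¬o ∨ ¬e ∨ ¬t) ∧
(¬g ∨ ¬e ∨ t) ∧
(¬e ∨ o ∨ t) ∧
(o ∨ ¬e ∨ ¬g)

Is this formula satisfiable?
Yes

Yes, the formula is satisfiable.

One satisfying assignment is: g=True, o=False, f=False, t=True, p=True, e=False

Verification: With this assignment, all 21 clauses evaluate to true.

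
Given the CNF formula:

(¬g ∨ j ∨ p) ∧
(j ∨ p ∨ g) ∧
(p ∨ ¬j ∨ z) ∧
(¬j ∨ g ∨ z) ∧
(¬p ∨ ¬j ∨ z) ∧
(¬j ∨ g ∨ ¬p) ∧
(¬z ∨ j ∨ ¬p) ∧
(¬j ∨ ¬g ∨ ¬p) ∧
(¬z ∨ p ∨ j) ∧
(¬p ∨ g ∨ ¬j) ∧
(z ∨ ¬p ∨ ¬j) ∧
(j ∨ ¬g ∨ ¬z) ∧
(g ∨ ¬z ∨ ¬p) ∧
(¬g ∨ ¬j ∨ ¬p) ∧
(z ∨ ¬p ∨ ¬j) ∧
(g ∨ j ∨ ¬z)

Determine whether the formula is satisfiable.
Yes

Yes, the formula is satisfiable.

One satisfying assignment is: g=False, p=True, z=False, j=False

Verification: With this assignment, all 16 clauses evaluate to true.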